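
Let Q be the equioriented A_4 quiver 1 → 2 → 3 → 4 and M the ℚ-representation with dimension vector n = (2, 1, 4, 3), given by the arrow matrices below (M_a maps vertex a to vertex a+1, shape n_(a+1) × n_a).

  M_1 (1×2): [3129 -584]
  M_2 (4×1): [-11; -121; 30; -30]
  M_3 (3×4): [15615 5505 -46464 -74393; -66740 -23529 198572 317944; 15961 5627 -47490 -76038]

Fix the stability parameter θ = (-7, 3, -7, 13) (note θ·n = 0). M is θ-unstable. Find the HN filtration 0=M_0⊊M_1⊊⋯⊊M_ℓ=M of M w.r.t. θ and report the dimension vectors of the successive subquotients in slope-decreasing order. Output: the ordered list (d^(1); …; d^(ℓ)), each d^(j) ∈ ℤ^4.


Barcode: M ≅ I[1,1], I[1,4], I[3,3], I[3,4]^2. HN layers by μ_θ (3 steps, strictly decreasing):
  μ^(1)=13; μ^(2)=-2; μ^(3)=-7

((0, 0, 0, 3); (0, 1, 1, 0); (2, 0, 3, 0))


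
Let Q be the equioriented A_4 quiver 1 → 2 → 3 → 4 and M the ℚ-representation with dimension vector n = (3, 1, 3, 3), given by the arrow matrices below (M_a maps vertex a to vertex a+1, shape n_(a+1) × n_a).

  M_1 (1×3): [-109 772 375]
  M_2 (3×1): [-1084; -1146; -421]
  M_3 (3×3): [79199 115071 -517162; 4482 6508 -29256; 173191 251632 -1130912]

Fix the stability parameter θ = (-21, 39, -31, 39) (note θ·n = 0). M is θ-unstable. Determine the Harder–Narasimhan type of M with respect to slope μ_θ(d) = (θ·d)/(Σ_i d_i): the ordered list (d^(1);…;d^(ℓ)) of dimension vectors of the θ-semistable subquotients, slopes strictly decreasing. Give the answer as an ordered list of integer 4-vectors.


Barcode: M ≅ I[1,1]^2, I[1,4], I[3,3], I[3,4], I[4,4]. HN layers by μ_θ (4 steps, strictly decreasing):
  μ^(1)=39; μ^(2)=4; μ^(3)=-21; μ^(4)=-31

((0, 0, 0, 3); (0, 1, 1, 0); (3, 0, 0, 0); (0, 0, 2, 0))


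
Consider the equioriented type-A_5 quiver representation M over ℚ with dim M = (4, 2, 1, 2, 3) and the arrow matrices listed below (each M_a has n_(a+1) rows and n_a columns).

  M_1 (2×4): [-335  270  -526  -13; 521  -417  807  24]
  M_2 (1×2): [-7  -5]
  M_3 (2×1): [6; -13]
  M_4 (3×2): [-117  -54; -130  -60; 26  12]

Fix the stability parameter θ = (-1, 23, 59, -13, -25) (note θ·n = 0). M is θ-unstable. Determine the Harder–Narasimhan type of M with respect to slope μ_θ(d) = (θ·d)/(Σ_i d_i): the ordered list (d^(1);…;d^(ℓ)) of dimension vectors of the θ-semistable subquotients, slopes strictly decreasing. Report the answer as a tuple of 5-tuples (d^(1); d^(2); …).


Interval decomposition of M: I[1,1]^2, I[1,2], I[1,4], I[4,5], I[5,5]^2.
HN type (ℓ=4): μ^(1)=23; μ^(2)=-1; μ^(3)=-19; μ^(4)=-25

((0, 2, 1, 1, 0); (4, 0, 0, 0, 0); (0, 0, 0, 1, 1); (0, 0, 0, 0, 2))


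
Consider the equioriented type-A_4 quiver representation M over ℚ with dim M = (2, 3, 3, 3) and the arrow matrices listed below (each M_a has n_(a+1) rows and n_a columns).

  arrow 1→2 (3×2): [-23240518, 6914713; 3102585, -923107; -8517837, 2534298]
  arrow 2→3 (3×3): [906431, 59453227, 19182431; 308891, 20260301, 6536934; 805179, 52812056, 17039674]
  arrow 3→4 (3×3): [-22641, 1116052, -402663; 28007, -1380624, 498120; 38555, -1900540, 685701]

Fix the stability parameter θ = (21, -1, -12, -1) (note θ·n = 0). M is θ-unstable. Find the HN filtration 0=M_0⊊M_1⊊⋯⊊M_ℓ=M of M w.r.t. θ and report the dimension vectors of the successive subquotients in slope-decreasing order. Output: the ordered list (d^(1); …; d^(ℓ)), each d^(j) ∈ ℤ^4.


Barcode: M ≅ I[1,4]^2, I[2,3], I[4,4]. HN layers by μ_θ (3 steps, strictly decreasing):
  μ^(1)=7/4; μ^(2)=-1; μ^(3)=-13/2

((2, 2, 2, 2); (0, 0, 0, 1); (0, 1, 1, 0))


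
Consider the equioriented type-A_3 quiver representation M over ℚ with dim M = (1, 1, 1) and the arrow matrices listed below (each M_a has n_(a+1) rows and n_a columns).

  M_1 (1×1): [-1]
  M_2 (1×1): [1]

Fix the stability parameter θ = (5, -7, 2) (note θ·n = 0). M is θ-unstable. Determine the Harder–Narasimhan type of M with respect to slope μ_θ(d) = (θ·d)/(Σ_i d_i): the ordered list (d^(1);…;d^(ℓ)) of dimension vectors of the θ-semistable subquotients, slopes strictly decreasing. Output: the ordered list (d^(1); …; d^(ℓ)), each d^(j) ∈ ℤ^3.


Interval decomposition of M: I[1,3].
HN type (ℓ=2): μ^(1)=2; μ^(2)=-1

((0, 0, 1); (1, 1, 0))


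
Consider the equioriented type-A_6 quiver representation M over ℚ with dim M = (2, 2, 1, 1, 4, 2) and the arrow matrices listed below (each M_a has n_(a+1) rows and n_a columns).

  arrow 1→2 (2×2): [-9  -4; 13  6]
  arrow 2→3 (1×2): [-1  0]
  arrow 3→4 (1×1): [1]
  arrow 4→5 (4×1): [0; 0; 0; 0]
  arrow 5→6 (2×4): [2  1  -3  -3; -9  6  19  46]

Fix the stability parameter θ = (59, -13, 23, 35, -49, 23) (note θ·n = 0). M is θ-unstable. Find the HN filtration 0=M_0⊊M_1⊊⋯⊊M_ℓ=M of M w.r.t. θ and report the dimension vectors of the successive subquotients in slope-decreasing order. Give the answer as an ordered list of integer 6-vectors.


Via rank(M_{q-1}∘⋯∘M_p): M ≅ I[1,2], I[1,4], I[5,5]^2, I[5,6]^2.
μ_θ-semistable layers: μ^(1)=35; μ^(2)=23; μ^(3)=-49

((0, 0, 0, 1, 0, 0); (2, 2, 1, 0, 0, 2); (0, 0, 0, 0, 4, 0))


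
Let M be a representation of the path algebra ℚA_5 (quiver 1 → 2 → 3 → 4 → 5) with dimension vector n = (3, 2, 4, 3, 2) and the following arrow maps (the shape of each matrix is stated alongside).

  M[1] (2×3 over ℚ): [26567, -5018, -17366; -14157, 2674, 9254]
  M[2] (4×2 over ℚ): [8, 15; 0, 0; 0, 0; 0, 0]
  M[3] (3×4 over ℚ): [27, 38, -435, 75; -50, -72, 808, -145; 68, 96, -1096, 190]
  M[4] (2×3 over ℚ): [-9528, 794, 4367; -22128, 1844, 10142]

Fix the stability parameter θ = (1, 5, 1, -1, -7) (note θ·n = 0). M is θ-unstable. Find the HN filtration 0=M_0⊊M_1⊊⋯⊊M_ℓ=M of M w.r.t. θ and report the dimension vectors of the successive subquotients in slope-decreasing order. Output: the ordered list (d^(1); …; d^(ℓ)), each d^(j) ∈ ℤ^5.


Barcode: M ≅ I[1,1], I[1,2], I[1,4], I[3,3]^2, I[3,4], I[4,5], I[5,5]. HN layers by μ_θ (6 steps, strictly decreasing):
  μ^(1)=5; μ^(2)=5/3; μ^(3)=1; μ^(4)=0; μ^(5)=-4; μ^(6)=-7

((0, 1, 0, 0, 0); (0, 1, 1, 1, 0); (3, 0, 2, 0, 0); (0, 0, 1, 1, 0); (0, 0, 0, 1, 1); (0, 0, 0, 0, 1))


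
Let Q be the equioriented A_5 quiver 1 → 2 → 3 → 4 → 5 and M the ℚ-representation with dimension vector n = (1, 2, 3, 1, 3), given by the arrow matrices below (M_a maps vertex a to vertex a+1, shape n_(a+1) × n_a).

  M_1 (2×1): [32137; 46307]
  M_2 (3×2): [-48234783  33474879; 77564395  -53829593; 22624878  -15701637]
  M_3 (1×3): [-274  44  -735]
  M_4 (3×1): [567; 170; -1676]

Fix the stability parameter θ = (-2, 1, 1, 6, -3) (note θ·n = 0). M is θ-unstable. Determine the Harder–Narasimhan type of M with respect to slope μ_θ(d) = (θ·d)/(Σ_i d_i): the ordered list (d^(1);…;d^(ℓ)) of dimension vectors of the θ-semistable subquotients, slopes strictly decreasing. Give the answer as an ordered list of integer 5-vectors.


Via rank(M_{q-1}∘⋯∘M_p): M ≅ I[1,5], I[2,3], I[3,3], I[5,5]^2.
μ_θ-semistable layers: μ^(1)=3/2; μ^(2)=1; μ^(3)=-2; μ^(4)=-3

((0, 0, 0, 1, 1); (0, 2, 3, 0, 0); (1, 0, 0, 0, 0); (0, 0, 0, 0, 2))


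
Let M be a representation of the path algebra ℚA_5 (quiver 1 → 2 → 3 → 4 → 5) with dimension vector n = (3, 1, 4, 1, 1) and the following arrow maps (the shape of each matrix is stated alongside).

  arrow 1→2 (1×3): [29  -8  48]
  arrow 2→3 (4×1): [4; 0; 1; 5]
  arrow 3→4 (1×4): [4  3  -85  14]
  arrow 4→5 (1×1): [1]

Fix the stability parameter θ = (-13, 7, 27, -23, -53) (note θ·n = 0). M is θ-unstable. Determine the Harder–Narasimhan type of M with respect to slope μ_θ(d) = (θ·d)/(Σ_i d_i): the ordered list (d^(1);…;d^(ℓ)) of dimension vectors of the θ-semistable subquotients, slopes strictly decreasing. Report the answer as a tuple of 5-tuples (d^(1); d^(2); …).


Barcode: M ≅ I[1,1]^2, I[1,5], I[3,3]^3. HN layers by μ_θ (3 steps, strictly decreasing):
  μ^(1)=27; μ^(2)=-21/2; μ^(3)=-13

((0, 0, 3, 0, 0); (0, 1, 1, 1, 1); (3, 0, 0, 0, 0))


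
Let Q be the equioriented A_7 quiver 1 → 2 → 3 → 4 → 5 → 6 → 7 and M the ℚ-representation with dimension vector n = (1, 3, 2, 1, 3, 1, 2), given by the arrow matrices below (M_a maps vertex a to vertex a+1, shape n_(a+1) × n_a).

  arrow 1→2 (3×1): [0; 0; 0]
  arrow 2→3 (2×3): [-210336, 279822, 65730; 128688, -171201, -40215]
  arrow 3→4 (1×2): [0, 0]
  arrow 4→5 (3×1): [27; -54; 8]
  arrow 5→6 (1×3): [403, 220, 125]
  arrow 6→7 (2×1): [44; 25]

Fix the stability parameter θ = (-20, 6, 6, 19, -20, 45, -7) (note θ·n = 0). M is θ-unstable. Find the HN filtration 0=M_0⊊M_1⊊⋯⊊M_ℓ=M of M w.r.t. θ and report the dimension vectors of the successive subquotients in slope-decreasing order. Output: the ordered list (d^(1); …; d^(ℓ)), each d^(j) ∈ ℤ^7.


Via rank(M_{q-1}∘⋯∘M_p): M ≅ I[1,1], I[2,2]^2, I[2,3], I[3,3], I[4,7], I[5,5]^2, I[7,7].
μ_θ-semistable layers: μ^(1)=19; μ^(2)=6; μ^(3)=-1/2; μ^(4)=-7; μ^(5)=-20

((0, 0, 0, 0, 0, 1, 1); (0, 3, 2, 0, 0, 0, 0); (0, 0, 0, 1, 1, 0, 0); (0, 0, 0, 0, 0, 0, 1); (1, 0, 0, 0, 2, 0, 0))


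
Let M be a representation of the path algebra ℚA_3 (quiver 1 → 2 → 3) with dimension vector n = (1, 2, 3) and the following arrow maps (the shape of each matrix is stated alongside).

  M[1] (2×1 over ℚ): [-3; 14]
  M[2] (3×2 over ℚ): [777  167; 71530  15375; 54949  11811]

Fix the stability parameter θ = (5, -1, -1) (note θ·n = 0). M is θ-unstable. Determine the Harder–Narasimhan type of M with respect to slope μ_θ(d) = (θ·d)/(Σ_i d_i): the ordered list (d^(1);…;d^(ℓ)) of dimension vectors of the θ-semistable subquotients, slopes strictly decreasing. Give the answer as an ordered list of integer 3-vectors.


Barcode: M ≅ I[1,3], I[2,3], I[3,3]. HN layers by μ_θ (2 steps, strictly decreasing):
  μ^(1)=1; μ^(2)=-1

((1, 1, 1); (0, 1, 2))


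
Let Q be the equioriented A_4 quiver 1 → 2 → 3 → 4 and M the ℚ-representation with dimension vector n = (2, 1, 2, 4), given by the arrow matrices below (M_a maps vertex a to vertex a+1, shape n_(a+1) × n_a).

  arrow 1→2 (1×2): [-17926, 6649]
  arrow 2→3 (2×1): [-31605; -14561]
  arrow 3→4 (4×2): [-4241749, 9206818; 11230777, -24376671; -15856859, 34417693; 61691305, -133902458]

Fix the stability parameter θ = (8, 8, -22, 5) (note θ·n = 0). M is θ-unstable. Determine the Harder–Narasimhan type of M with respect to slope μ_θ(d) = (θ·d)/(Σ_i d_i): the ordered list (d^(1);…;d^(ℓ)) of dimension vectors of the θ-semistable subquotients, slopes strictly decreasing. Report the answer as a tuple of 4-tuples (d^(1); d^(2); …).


Barcode: M ≅ I[1,1], I[1,4], I[3,4], I[4,4]^2. HN layers by μ_θ (4 steps, strictly decreasing):
  μ^(1)=8; μ^(2)=5; μ^(3)=-2; μ^(4)=-22

((1, 0, 0, 0); (0, 0, 0, 4); (1, 1, 1, 0); (0, 0, 1, 0))


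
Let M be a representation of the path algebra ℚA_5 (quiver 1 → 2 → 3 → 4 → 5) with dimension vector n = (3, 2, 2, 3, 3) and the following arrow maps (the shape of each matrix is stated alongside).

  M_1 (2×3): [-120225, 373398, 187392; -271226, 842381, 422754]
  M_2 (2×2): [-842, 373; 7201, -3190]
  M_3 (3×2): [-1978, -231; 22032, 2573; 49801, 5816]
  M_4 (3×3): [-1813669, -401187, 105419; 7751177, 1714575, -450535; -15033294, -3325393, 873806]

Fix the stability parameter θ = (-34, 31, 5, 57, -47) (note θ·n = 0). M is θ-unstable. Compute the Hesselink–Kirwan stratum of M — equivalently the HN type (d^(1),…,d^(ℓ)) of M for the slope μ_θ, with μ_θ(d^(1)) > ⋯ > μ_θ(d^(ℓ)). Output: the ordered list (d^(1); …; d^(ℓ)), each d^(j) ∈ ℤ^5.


Barcode: M ≅ I[1,1], I[1,5]^2, I[4,4], I[5,5]. HN layers by μ_θ (4 steps, strictly decreasing):
  μ^(1)=57; μ^(2)=23/2; μ^(3)=-34; μ^(4)=-47

((0, 0, 0, 1, 0); (0, 2, 2, 2, 2); (3, 0, 0, 0, 0); (0, 0, 0, 0, 1))


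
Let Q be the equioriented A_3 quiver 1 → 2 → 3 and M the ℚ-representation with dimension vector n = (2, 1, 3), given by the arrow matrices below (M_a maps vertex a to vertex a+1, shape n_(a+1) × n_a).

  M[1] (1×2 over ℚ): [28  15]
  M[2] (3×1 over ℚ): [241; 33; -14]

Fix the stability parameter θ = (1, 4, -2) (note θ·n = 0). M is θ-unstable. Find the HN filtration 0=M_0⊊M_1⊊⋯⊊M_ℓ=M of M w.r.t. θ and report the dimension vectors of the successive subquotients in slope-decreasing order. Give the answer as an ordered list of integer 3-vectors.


Barcode: M ≅ I[1,1], I[1,3], I[3,3]^2. HN layers by μ_θ (2 steps, strictly decreasing):
  μ^(1)=1; μ^(2)=-2

((2, 1, 1); (0, 0, 2))


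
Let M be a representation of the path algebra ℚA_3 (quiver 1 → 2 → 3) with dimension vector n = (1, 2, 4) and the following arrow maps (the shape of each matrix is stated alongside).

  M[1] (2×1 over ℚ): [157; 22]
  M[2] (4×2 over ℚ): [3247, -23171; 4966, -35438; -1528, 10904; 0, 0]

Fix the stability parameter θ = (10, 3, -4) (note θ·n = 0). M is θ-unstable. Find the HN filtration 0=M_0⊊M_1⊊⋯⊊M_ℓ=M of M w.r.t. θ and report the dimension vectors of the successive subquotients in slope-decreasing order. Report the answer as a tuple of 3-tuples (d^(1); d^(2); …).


Barcode: M ≅ I[1,3], I[2,2], I[3,3]^3. HN layers by μ_θ (2 steps, strictly decreasing):
  μ^(1)=3; μ^(2)=-4

((1, 2, 1); (0, 0, 3))


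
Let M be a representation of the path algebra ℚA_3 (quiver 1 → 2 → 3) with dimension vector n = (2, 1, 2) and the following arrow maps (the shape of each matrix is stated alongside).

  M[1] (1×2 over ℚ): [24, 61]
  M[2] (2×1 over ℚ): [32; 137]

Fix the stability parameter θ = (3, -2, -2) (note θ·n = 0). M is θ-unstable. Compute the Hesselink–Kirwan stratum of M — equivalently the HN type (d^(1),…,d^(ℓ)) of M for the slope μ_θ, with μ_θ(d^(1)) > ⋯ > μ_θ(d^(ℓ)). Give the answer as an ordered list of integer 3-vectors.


Barcode: M ≅ I[1,1], I[1,3], I[3,3]. HN layers by μ_θ (3 steps, strictly decreasing):
  μ^(1)=3; μ^(2)=-1/3; μ^(3)=-2

((1, 0, 0); (1, 1, 1); (0, 0, 1))


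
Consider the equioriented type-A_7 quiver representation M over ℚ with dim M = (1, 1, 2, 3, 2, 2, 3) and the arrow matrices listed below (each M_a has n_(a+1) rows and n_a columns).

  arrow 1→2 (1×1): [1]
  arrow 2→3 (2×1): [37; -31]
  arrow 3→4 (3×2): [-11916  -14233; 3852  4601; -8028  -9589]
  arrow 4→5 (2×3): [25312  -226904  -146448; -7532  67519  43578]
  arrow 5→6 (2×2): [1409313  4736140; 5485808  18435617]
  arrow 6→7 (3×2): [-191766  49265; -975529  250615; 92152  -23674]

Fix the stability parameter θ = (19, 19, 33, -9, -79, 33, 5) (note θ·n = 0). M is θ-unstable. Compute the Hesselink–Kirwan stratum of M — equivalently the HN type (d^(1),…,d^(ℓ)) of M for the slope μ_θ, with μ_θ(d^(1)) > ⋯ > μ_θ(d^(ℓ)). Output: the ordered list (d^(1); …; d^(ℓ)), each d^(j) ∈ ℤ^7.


Barcode: M ≅ I[1,7], I[3,3], I[4,4]^2, I[5,7], I[7,7]. HN layers by μ_θ (6 steps, strictly decreasing):
  μ^(1)=33; μ^(2)=19; μ^(3)=5; μ^(4)=-17/5; μ^(5)=-9; μ^(6)=-79

((0, 0, 1, 0, 0, 0, 0); (0, 0, 0, 0, 0, 2, 2); (0, 0, 0, 0, 0, 0, 1); (1, 1, 1, 1, 1, 0, 0); (0, 0, 0, 2, 0, 0, 0); (0, 0, 0, 0, 1, 0, 0))


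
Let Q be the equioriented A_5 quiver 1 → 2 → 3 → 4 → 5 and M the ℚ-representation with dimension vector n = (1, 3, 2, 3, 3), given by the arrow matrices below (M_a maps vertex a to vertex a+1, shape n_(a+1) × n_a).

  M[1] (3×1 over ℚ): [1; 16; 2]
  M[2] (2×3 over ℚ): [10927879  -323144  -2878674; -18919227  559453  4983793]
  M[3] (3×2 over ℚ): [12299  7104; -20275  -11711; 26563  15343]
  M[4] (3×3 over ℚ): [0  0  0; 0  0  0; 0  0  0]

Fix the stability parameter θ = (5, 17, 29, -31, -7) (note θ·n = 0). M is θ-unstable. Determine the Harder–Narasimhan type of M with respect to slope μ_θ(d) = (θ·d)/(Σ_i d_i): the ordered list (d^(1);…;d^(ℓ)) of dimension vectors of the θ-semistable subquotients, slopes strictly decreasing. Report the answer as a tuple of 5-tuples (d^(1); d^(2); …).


Barcode: M ≅ I[1,4], I[2,2], I[2,4], I[4,4], I[5,5]^3. HN layers by μ_θ (4 steps, strictly decreasing):
  μ^(1)=17; μ^(2)=5; μ^(3)=-7; μ^(4)=-31

((0, 1, 0, 0, 0); (1, 2, 2, 2, 0); (0, 0, 0, 0, 3); (0, 0, 0, 1, 0))


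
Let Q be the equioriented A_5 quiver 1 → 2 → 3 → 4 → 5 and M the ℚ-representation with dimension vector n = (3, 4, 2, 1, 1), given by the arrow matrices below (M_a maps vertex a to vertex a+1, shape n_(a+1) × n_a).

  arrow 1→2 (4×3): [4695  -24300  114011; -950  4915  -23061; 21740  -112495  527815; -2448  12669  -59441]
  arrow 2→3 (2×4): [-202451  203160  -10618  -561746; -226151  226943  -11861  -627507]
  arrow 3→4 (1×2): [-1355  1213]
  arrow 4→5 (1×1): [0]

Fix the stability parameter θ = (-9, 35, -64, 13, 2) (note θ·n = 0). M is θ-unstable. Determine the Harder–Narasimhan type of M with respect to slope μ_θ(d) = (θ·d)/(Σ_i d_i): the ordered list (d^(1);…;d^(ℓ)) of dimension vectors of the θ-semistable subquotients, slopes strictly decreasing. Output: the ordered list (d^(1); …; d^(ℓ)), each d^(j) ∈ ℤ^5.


Via rank(M_{q-1}∘⋯∘M_p): M ≅ I[1,1], I[1,3], I[1,4], I[2,2]^2, I[5,5].
μ_θ-semistable layers: μ^(1)=35; μ^(2)=13; μ^(3)=2; μ^(4)=-9; μ^(5)=-38/3

((0, 2, 0, 0, 0); (0, 0, 0, 1, 0); (0, 0, 0, 0, 1); (1, 0, 0, 0, 0); (2, 2, 2, 0, 0))


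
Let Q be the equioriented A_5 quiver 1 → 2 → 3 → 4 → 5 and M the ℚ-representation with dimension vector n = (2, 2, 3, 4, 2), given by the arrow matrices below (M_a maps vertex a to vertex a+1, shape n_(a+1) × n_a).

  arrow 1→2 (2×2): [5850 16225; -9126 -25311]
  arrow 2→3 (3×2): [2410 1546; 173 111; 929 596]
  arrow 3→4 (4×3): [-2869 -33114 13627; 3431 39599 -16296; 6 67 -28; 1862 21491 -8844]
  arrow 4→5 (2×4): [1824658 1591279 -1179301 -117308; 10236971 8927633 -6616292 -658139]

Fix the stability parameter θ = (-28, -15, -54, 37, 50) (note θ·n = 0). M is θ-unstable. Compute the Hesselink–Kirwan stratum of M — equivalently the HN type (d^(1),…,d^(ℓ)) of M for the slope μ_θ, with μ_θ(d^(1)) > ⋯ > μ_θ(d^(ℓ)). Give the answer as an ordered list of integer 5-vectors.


Interval decomposition of M: I[1,1], I[1,5], I[2,5], I[3,4], I[4,4].
HN type (ℓ=6): μ^(1)=50; μ^(2)=37; μ^(3)=-28; μ^(4)=-97/3; μ^(5)=-69/2; μ^(6)=-54

((0, 0, 0, 0, 2); (0, 0, 0, 4, 0); (1, 0, 0, 0, 0); (1, 1, 1, 0, 0); (0, 1, 1, 0, 0); (0, 0, 1, 0, 0))


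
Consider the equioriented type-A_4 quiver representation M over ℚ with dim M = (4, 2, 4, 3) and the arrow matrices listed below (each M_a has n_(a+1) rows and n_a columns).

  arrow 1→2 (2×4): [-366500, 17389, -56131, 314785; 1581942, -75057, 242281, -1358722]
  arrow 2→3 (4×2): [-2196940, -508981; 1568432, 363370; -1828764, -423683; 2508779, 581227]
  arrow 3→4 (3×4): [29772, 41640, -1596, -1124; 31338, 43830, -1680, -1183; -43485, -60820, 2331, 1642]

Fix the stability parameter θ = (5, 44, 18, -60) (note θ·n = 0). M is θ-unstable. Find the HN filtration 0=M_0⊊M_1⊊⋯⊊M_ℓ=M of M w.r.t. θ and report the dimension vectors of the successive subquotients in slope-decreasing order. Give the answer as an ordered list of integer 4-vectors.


Barcode: M ≅ I[1,1]^2, I[1,4]^2, I[3,3]^2, I[4,4]. HN layers by μ_θ (4 steps, strictly decreasing):
  μ^(1)=18; μ^(2)=5; μ^(3)=7/4; μ^(4)=-60

((0, 0, 2, 0); (2, 0, 0, 0); (2, 2, 2, 2); (0, 0, 0, 1))


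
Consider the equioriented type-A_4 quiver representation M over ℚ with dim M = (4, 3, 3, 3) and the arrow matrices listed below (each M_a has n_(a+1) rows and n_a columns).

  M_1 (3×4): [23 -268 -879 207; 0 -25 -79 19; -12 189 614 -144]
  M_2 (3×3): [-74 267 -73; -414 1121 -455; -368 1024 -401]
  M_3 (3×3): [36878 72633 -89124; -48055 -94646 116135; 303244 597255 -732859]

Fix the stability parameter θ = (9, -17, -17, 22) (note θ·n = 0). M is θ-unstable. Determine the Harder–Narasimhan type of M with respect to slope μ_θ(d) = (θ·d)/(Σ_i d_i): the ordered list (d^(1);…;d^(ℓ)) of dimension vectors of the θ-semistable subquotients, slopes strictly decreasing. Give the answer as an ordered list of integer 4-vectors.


Interval decomposition of M: I[1,1], I[1,2], I[1,4]^2, I[3,4].
HN type (ℓ=5): μ^(1)=22; μ^(2)=9; μ^(3)=-4; μ^(4)=-25/3; μ^(5)=-17

((0, 0, 0, 3); (1, 0, 0, 0); (1, 1, 0, 0); (2, 2, 2, 0); (0, 0, 1, 0))


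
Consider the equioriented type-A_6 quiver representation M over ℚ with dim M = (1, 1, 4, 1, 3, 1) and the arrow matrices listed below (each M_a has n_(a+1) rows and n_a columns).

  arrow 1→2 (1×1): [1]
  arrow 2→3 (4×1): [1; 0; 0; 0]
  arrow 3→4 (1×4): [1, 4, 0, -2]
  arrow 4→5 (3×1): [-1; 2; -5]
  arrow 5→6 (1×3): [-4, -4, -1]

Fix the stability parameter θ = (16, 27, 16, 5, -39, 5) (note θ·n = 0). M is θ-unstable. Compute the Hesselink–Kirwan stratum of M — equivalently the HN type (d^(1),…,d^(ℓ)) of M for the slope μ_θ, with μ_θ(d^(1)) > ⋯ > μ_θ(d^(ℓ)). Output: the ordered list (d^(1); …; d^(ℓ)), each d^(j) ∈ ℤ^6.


Interval decomposition of M: I[1,6], I[3,3]^3, I[5,5]^2.
HN type (ℓ=3): μ^(1)=16; μ^(2)=5; μ^(3)=-39

((0, 0, 3, 0, 0, 0); (1, 1, 1, 1, 1, 1); (0, 0, 0, 0, 2, 0))


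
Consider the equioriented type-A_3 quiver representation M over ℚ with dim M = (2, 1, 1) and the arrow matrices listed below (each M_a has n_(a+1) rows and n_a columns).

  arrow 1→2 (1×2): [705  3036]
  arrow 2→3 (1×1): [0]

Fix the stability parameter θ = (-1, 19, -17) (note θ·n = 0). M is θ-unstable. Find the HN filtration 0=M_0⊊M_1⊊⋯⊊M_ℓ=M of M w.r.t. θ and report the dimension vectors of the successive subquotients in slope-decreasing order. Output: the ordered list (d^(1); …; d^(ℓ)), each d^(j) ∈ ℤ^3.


Interval decomposition of M: I[1,1], I[1,2], I[3,3].
HN type (ℓ=3): μ^(1)=19; μ^(2)=-1; μ^(3)=-17

((0, 1, 0); (2, 0, 0); (0, 0, 1))


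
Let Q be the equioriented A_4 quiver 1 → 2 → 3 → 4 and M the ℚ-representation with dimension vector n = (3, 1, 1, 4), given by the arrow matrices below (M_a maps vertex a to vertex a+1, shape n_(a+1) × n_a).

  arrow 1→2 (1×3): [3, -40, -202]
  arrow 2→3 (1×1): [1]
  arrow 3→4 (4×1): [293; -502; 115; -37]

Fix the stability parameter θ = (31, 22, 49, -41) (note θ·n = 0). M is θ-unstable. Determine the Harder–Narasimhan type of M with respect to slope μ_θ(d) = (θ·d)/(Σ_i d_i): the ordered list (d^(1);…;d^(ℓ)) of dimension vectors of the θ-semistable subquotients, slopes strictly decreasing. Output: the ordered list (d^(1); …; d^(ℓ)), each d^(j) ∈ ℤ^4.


Via rank(M_{q-1}∘⋯∘M_p): M ≅ I[1,1]^2, I[1,4], I[4,4]^3.
μ_θ-semistable layers: μ^(1)=31; μ^(2)=61/4; μ^(3)=-41

((2, 0, 0, 0); (1, 1, 1, 1); (0, 0, 0, 3))


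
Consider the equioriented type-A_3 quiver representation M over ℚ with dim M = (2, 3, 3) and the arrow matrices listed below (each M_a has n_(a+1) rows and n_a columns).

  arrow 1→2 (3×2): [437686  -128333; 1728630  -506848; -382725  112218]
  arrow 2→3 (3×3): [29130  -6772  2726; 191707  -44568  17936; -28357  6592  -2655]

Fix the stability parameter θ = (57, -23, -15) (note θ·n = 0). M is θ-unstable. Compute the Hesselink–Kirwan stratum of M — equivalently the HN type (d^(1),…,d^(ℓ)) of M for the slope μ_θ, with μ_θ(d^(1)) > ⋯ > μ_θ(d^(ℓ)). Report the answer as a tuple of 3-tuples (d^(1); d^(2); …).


Via rank(M_{q-1}∘⋯∘M_p): M ≅ I[1,3]^2, I[2,3].
μ_θ-semistable layers: μ^(1)=19/3; μ^(2)=-15; μ^(3)=-23

((2, 2, 2); (0, 0, 1); (0, 1, 0))


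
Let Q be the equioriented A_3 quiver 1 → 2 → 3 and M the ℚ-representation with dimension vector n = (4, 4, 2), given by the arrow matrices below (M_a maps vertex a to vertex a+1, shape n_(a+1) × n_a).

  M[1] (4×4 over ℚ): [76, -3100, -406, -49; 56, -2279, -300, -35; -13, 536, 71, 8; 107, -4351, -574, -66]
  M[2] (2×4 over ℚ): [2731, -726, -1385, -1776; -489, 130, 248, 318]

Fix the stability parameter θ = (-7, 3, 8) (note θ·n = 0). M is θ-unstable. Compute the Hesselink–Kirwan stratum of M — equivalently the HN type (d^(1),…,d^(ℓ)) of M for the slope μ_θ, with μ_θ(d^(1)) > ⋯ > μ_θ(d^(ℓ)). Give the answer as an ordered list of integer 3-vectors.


Barcode: M ≅ I[1,2]^2, I[1,3]^2. HN layers by μ_θ (3 steps, strictly decreasing):
  μ^(1)=8; μ^(2)=3; μ^(3)=-7

((0, 0, 2); (0, 4, 0); (4, 0, 0))


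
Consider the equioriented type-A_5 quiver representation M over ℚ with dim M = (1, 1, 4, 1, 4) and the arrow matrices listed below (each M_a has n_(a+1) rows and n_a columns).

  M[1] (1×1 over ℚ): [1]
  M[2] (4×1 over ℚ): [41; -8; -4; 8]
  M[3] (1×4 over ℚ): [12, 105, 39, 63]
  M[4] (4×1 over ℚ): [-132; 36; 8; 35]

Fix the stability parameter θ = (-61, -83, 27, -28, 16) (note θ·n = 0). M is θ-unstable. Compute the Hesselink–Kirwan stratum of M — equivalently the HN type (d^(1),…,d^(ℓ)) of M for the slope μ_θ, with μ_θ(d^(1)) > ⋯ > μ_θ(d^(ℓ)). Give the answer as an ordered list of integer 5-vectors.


Interval decomposition of M: I[1,3], I[3,3]^2, I[3,5], I[5,5]^3.
HN type (ℓ=4): μ^(1)=27; μ^(2)=16; μ^(3)=-1/2; μ^(4)=-72

((0, 0, 3, 0, 0); (0, 0, 0, 0, 4); (0, 0, 1, 1, 0); (1, 1, 0, 0, 0))


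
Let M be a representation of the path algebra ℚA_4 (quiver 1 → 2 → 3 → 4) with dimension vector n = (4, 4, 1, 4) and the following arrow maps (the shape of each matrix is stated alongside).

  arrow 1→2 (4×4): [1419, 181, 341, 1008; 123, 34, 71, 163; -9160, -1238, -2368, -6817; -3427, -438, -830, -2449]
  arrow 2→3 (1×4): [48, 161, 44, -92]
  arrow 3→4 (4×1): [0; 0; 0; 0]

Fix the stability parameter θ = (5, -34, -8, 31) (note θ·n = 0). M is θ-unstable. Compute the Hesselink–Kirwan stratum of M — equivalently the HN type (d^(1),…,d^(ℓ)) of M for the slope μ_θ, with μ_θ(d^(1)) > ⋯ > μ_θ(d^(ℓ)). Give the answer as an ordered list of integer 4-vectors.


Via rank(M_{q-1}∘⋯∘M_p): M ≅ I[1,2]^3, I[1,3], I[4,4]^4.
μ_θ-semistable layers: μ^(1)=31; μ^(2)=-8; μ^(3)=-29/2

((0, 0, 0, 4); (0, 0, 1, 0); (4, 4, 0, 0))


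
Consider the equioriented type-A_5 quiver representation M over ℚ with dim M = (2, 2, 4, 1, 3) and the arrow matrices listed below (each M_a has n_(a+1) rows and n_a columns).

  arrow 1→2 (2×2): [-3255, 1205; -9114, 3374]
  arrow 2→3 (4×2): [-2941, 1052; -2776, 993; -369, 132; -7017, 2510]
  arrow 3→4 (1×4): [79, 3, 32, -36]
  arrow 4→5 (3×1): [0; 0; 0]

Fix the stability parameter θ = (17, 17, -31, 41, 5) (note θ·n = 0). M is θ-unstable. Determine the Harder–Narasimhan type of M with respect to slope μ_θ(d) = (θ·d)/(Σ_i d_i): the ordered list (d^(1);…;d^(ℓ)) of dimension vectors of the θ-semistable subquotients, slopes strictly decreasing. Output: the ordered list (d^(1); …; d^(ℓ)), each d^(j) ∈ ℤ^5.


Interval decomposition of M: I[1,1], I[1,4], I[2,3], I[3,3]^2, I[5,5]^3.
HN type (ℓ=6): μ^(1)=41; μ^(2)=17; μ^(3)=5; μ^(4)=1; μ^(5)=-7; μ^(6)=-31

((0, 0, 0, 1, 0); (1, 0, 0, 0, 0); (0, 0, 0, 0, 3); (1, 1, 1, 0, 0); (0, 1, 1, 0, 0); (0, 0, 2, 0, 0))


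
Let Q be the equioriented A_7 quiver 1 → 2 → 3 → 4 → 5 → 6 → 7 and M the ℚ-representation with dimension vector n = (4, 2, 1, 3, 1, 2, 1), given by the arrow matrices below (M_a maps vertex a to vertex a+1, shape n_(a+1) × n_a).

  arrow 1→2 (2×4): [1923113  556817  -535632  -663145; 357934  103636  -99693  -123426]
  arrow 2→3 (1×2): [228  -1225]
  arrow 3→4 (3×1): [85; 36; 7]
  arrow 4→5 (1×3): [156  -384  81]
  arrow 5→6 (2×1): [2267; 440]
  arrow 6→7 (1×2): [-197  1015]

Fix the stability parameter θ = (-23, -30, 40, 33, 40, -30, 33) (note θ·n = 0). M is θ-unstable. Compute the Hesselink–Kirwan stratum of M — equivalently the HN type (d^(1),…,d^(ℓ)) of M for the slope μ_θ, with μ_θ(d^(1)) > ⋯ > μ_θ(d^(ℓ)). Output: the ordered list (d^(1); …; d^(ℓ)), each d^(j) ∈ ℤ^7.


Interval decomposition of M: I[1,1]^2, I[1,2], I[1,7], I[4,4]^2, I[6,6].
HN type (ℓ=5): μ^(1)=33; μ^(2)=83/4; μ^(3)=-23; μ^(4)=-53/2; μ^(5)=-30

((0, 0, 0, 2, 0, 0, 1); (0, 0, 1, 1, 1, 1, 0); (2, 0, 0, 0, 0, 0, 0); (2, 2, 0, 0, 0, 0, 0); (0, 0, 0, 0, 0, 1, 0))


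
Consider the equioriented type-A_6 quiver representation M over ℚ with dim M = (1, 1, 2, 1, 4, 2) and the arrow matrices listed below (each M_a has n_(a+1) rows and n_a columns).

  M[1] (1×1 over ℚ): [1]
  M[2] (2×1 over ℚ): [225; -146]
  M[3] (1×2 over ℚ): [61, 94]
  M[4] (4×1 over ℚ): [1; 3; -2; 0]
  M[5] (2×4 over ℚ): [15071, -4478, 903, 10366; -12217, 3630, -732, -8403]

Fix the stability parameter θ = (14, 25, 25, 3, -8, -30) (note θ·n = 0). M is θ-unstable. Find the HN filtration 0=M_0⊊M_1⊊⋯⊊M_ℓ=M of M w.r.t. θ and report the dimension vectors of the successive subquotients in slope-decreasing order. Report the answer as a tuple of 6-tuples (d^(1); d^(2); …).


Interval decomposition of M: I[1,6], I[3,3], I[5,5]^2, I[5,6].
HN type (ℓ=4): μ^(1)=25; μ^(2)=29/6; μ^(3)=-8; μ^(4)=-19

((0, 0, 1, 0, 0, 0); (1, 1, 1, 1, 1, 1); (0, 0, 0, 0, 2, 0); (0, 0, 0, 0, 1, 1))


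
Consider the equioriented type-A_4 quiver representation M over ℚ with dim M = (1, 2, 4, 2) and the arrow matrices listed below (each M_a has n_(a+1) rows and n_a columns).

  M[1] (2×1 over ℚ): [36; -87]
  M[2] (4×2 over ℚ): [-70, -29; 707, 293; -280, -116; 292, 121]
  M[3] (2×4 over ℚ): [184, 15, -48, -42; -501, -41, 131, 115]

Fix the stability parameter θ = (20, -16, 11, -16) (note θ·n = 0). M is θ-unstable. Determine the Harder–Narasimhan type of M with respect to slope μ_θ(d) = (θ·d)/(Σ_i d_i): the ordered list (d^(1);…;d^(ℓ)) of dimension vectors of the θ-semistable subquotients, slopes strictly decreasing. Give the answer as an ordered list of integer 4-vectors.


Barcode: M ≅ I[1,4], I[2,3], I[3,3], I[3,4]. HN layers by μ_θ (4 steps, strictly decreasing):
  μ^(1)=11; μ^(2)=-1/4; μ^(3)=-5/2; μ^(4)=-16

((0, 0, 2, 0); (1, 1, 1, 1); (0, 0, 1, 1); (0, 1, 0, 0))


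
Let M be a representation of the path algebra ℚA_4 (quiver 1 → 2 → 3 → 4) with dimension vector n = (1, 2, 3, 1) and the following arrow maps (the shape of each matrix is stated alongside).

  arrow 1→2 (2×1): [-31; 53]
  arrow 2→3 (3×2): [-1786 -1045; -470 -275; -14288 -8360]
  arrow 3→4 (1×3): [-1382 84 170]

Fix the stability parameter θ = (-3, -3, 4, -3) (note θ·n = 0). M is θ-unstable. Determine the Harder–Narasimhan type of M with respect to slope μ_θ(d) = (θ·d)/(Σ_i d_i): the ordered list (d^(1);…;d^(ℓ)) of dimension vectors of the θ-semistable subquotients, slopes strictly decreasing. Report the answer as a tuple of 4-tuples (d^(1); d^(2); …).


Via rank(M_{q-1}∘⋯∘M_p): M ≅ I[1,4], I[2,2], I[3,3]^2.
μ_θ-semistable layers: μ^(1)=4; μ^(2)=1/2; μ^(3)=-3

((0, 0, 2, 0); (0, 0, 1, 1); (1, 2, 0, 0))


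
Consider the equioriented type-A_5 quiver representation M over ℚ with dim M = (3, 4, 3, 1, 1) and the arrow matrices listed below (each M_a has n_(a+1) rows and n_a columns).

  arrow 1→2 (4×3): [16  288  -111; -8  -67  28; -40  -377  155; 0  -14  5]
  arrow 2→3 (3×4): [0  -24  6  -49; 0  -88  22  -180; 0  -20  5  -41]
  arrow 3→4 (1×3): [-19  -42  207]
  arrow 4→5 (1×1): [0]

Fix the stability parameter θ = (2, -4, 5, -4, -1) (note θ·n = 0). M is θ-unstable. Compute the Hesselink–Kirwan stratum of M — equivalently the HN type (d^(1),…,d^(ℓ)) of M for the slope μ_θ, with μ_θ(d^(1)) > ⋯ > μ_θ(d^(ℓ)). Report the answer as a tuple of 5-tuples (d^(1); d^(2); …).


Interval decomposition of M: I[1,1], I[1,3], I[1,4], I[2,2]^2, I[3,3], I[5,5].
HN type (ℓ=5): μ^(1)=5; μ^(2)=2; μ^(3)=1/2; μ^(4)=-1; μ^(5)=-4

((0, 0, 2, 0, 0); (1, 0, 0, 0, 0); (0, 0, 1, 1, 0); (2, 2, 0, 0, 1); (0, 2, 0, 0, 0))


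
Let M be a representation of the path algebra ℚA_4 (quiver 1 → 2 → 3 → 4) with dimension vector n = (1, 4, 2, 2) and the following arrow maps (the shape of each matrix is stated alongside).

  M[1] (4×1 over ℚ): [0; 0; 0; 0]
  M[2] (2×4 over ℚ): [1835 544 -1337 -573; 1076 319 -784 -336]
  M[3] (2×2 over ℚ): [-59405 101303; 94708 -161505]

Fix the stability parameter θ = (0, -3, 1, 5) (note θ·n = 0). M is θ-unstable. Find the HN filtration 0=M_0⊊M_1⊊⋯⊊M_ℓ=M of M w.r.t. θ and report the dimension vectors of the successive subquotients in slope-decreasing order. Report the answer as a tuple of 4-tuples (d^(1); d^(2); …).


Barcode: M ≅ I[1,1], I[2,2]^2, I[2,4]^2. HN layers by μ_θ (4 steps, strictly decreasing):
  μ^(1)=5; μ^(2)=1; μ^(3)=0; μ^(4)=-3

((0, 0, 0, 2); (0, 0, 2, 0); (1, 0, 0, 0); (0, 4, 0, 0))


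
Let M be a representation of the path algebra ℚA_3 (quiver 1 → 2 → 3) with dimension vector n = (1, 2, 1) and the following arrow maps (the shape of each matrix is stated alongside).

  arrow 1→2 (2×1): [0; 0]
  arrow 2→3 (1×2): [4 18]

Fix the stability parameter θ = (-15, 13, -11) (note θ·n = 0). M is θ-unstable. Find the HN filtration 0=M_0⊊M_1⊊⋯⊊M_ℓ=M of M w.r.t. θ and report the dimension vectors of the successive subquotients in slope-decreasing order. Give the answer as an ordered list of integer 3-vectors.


Barcode: M ≅ I[1,1], I[2,2], I[2,3]. HN layers by μ_θ (3 steps, strictly decreasing):
  μ^(1)=13; μ^(2)=1; μ^(3)=-15

((0, 1, 0); (0, 1, 1); (1, 0, 0))


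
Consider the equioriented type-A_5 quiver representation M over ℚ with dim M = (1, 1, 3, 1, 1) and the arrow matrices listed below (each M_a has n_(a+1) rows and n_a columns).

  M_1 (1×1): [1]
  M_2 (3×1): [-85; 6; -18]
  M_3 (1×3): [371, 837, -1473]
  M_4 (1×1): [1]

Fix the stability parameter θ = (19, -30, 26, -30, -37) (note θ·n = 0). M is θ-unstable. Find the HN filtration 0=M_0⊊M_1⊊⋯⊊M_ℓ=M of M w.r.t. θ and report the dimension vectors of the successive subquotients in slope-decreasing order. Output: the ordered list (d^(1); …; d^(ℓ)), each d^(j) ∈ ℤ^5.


Interval decomposition of M: I[1,5], I[3,3]^2.
HN type (ℓ=2): μ^(1)=26; μ^(2)=-52/5

((0, 0, 2, 0, 0); (1, 1, 1, 1, 1))


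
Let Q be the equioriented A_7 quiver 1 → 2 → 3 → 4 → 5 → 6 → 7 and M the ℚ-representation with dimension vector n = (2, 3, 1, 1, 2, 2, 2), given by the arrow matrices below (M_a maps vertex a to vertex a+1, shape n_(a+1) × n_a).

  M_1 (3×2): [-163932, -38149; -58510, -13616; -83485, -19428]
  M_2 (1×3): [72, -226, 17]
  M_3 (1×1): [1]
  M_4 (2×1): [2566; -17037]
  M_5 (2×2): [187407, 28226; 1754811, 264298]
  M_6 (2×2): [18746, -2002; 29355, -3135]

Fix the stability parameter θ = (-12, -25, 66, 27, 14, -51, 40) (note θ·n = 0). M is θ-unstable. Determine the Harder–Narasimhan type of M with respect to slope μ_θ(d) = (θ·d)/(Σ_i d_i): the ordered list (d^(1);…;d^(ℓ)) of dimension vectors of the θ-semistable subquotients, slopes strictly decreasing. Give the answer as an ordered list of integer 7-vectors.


Via rank(M_{q-1}∘⋯∘M_p): M ≅ I[1,2], I[1,5], I[2,2], I[5,6], I[6,7], I[7,7].
μ_θ-semistable layers: μ^(1)=40; μ^(2)=107/3; μ^(3)=-37/2; μ^(4)=-25; μ^(5)=-51

((0, 0, 0, 0, 0, 0, 2); (0, 0, 1, 1, 1, 0, 0); (2, 2, 0, 0, 1, 1, 0); (0, 1, 0, 0, 0, 0, 0); (0, 0, 0, 0, 0, 1, 0))


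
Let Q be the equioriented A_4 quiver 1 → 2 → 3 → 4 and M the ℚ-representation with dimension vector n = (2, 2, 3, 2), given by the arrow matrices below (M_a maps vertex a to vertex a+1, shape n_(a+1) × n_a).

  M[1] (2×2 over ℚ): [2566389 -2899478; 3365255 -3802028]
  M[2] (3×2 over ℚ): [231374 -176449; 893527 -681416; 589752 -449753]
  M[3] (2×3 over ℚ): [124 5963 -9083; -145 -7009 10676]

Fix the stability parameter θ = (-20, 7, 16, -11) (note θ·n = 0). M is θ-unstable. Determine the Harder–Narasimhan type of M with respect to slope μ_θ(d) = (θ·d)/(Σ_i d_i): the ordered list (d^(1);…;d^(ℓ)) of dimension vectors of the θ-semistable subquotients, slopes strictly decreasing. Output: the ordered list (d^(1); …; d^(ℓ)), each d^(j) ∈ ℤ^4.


Via rank(M_{q-1}∘⋯∘M_p): M ≅ I[1,4]^2, I[3,3].
μ_θ-semistable layers: μ^(1)=16; μ^(2)=4; μ^(3)=-20

((0, 0, 1, 0); (0, 2, 2, 2); (2, 0, 0, 0))


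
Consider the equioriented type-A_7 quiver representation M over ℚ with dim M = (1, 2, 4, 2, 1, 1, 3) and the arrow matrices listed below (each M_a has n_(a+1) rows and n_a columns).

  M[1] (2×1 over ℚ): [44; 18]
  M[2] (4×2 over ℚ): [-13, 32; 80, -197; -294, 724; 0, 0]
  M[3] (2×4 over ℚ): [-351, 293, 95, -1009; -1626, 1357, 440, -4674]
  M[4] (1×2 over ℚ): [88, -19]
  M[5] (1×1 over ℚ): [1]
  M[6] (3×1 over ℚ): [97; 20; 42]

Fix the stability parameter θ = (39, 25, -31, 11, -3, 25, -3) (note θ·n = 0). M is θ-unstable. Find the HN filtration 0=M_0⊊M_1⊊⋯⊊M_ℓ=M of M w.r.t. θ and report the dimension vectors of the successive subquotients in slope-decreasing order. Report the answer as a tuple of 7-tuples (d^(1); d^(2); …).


Via rank(M_{q-1}∘⋯∘M_p): M ≅ I[1,7], I[2,4], I[3,3]^2, I[7,7]^2.
μ_θ-semistable layers: μ^(1)=11; μ^(2)=41/5; μ^(3)=-3; μ^(4)=-31

((0, 0, 0, 1, 0, 1, 1); (1, 1, 1, 1, 1, 0, 0); (0, 1, 1, 0, 0, 0, 2); (0, 0, 2, 0, 0, 0, 0))


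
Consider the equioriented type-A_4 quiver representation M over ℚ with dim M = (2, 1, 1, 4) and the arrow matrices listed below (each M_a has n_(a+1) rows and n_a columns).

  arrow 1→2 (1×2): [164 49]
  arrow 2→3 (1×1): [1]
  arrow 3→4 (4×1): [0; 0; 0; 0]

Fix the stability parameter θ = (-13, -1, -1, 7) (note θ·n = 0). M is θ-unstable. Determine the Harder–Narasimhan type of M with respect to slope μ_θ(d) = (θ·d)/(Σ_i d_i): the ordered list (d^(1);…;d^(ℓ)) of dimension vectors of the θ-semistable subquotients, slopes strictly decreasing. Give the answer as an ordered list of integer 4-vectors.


Barcode: M ≅ I[1,1], I[1,3], I[4,4]^4. HN layers by μ_θ (3 steps, strictly decreasing):
  μ^(1)=7; μ^(2)=-1; μ^(3)=-13

((0, 0, 0, 4); (0, 1, 1, 0); (2, 0, 0, 0))


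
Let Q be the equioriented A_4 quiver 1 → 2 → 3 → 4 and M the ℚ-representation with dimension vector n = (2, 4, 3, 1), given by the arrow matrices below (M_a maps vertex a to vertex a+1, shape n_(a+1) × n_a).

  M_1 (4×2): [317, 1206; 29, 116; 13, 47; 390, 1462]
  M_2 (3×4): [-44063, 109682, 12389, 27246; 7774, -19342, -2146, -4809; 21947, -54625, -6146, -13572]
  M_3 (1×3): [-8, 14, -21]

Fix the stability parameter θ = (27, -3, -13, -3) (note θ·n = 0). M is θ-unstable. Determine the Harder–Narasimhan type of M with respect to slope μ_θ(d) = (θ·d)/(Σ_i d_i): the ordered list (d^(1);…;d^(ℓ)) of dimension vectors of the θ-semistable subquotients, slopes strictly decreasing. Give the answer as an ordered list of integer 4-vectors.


Via rank(M_{q-1}∘⋯∘M_p): M ≅ I[1,2], I[1,3], I[2,3], I[2,4].
μ_θ-semistable layers: μ^(1)=12; μ^(2)=11/3; μ^(3)=-3; μ^(4)=-8

((1, 1, 0, 0); (1, 1, 1, 0); (0, 0, 0, 1); (0, 2, 2, 0))


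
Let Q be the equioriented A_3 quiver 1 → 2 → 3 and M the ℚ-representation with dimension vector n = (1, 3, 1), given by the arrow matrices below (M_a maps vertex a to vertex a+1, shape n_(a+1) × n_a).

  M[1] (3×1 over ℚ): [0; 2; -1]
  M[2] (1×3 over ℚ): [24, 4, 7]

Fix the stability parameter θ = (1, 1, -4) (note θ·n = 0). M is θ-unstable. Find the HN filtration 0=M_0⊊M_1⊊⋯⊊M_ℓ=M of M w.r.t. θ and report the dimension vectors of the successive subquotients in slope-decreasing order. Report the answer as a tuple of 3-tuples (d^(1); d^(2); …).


Barcode: M ≅ I[1,3], I[2,2]^2. HN layers by μ_θ (2 steps, strictly decreasing):
  μ^(1)=1; μ^(2)=-2/3

((0, 2, 0); (1, 1, 1))


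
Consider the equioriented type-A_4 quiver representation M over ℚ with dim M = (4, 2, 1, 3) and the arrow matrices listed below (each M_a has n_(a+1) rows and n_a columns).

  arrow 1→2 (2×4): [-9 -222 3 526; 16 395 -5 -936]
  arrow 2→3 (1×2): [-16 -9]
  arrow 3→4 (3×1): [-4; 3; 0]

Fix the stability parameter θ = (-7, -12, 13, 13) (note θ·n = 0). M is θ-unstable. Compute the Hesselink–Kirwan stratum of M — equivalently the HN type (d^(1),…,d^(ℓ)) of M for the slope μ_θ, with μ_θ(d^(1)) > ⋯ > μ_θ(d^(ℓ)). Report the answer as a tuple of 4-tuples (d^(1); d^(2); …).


Barcode: M ≅ I[1,1]^2, I[1,2], I[1,4], I[4,4]^2. HN layers by μ_θ (3 steps, strictly decreasing):
  μ^(1)=13; μ^(2)=-7; μ^(3)=-19/2

((0, 0, 1, 3); (2, 0, 0, 0); (2, 2, 0, 0))
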